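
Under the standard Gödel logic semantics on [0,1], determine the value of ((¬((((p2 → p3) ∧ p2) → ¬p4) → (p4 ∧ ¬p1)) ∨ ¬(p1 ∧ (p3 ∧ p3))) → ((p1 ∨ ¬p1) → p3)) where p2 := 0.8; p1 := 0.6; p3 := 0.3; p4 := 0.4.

1.00

(p2 → p3): 0.8 > 0.3, so result = 0.3
((p2 → p3) ∧ p2) = min(0.3, 0.8) = 0.3
¬p4: Gödel ¬ of 0.4 = 0 (operand ≠ 0)
(((p2 → p3) ∧ p2) → ¬p4): 0.3 > 0, so result = 0
¬p1: Gödel ¬ of 0.6 = 0 (operand ≠ 0)
(p4 ∧ ¬p1) = min(0.4, 0) = 0
((((p2 → p3) ∧ p2) → ¬p4) → (p4 ∧ ¬p1)): 0 ≤ 0, so result = 1
¬((((p2 → p3) ∧ p2) → ¬p4) → (p4 ∧ ¬p1)): Gödel ¬ of 1 = 0 (operand ≠ 0)
(p3 ∧ p3) = min(0.3, 0.3) = 0.3
(p1 ∧ (p3 ∧ p3)) = min(0.6, 0.3) = 0.3
¬(p1 ∧ (p3 ∧ p3)): Gödel ¬ of 0.3 = 0 (operand ≠ 0)
(¬((((p2 → p3) ∧ p2) → ¬p4) → (p4 ∧ ¬p1)) ∨ ¬(p1 ∧ (p3 ∧ p3))) = max(0, 0) = 0
¬p1: Gödel ¬ of 0.6 = 0 (operand ≠ 0)
(p1 ∨ ¬p1) = max(0.6, 0) = 0.6
((p1 ∨ ¬p1) → p3): 0.6 > 0.3, so result = 0.3
((¬((((p2 → p3) ∧ p2) → ¬p4) → (p4 ∧ ¬p1)) ∨ ¬(p1 ∧ (p3 ∧ p3))) → ((p1 ∨ ¬p1) → p3)): 0 ≤ 0.3, so result = 1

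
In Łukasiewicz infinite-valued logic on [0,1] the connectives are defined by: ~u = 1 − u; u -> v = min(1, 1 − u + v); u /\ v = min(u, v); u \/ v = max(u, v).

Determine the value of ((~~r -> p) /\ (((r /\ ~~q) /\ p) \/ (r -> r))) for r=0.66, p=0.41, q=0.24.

0.75

~r: Łukasiewicz ¬ gives 1 − 0.66 = 0.34
~~r: Łukasiewicz ¬ gives 1 − 0.34 = 0.66
(~~r -> p): min(1, 1 − 0.66 + 0.41) = 0.75
~q: Łukasiewicz ¬ gives 1 − 0.24 = 0.76
~~q: Łukasiewicz ¬ gives 1 − 0.76 = 0.24
(r /\ ~~q) = min(0.66, 0.24) = 0.24
((r /\ ~~q) /\ p) = min(0.24, 0.41) = 0.24
(r -> r): min(1, 1 − 0.66 + 0.66) = 1
(((r /\ ~~q) /\ p) \/ (r -> r)) = max(0.24, 1) = 1
((~~r -> p) /\ (((r /\ ~~q) /\ p) \/ (r -> r))) = min(0.75, 1) = 0.75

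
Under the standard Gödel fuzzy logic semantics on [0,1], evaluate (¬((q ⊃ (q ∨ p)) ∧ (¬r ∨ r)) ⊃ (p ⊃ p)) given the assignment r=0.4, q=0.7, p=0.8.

1.00

(q ∨ p) = max(0.7, 0.8) = 0.8
(q ⊃ (q ∨ p)): 0.7 ≤ 0.8, so result = 1
¬r: Gödel ¬ of 0.4 = 0 (operand ≠ 0)
(¬r ∨ r) = max(0, 0.4) = 0.4
((q ⊃ (q ∨ p)) ∧ (¬r ∨ r)) = min(1, 0.4) = 0.4
¬((q ⊃ (q ∨ p)) ∧ (¬r ∨ r)): Gödel ¬ of 0.4 = 0 (operand ≠ 0)
(p ⊃ p): 0.8 ≤ 0.8, so result = 1
(¬((q ⊃ (q ∨ p)) ∧ (¬r ∨ r)) ⊃ (p ⊃ p)): 0 ≤ 1, so result = 1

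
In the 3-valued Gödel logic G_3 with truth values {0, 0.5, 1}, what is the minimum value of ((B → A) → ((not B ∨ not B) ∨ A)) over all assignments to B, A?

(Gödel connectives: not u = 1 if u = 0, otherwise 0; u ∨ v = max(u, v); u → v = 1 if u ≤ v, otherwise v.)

The minimum is attained at B = 0.5, A = 0.5:
  (B → A): 0.5 ≤ 0.5, so result = 1
  not B: Gödel ¬ of 0.5 = 0 (operand ≠ 0)
  not B: Gödel ¬ of 0.5 = 0 (operand ≠ 0)
  (not B ∨ not B) = max(0, 0) = 0
  ((not B ∨ not B) ∨ A) = max(0, 0.5) = 0.5
  ((B → A) → ((not B ∨ not B) ∨ A)): 1 > 0.5, so result = 0.5
Checking all 9 assignments confirms none give a value below 0.50.

0.50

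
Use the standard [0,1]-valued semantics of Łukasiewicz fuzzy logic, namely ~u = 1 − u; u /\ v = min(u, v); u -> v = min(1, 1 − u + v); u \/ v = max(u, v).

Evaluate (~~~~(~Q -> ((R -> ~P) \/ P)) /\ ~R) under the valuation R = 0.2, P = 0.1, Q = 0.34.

~Q: Łukasiewicz ¬ gives 1 − 0.34 = 0.66
~P: Łukasiewicz ¬ gives 1 − 0.1 = 0.9
(R -> ~P): min(1, 1 − 0.2 + 0.9) = 1
((R -> ~P) \/ P) = max(1, 0.1) = 1
(~Q -> ((R -> ~P) \/ P)): min(1, 1 − 0.66 + 1) = 1
~(~Q -> ((R -> ~P) \/ P)): Łukasiewicz ¬ gives 1 − 1 = 0
~~(~Q -> ((R -> ~P) \/ P)): Łukasiewicz ¬ gives 1 − 0 = 1
~~~(~Q -> ((R -> ~P) \/ P)): Łukasiewicz ¬ gives 1 − 1 = 0
~~~~(~Q -> ((R -> ~P) \/ P)): Łukasiewicz ¬ gives 1 − 0 = 1
~R: Łukasiewicz ¬ gives 1 − 0.2 = 0.8
(~~~~(~Q -> ((R -> ~P) \/ P)) /\ ~R) = min(1, 0.8) = 0.8

0.80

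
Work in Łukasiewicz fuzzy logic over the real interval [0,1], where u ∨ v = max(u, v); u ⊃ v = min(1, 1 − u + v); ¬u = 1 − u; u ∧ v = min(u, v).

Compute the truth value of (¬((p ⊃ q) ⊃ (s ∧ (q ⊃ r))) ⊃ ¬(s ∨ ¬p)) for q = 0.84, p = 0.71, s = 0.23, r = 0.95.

0.94

(p ⊃ q): min(1, 1 − 0.71 + 0.84) = 1
(q ⊃ r): min(1, 1 − 0.84 + 0.95) = 1
(s ∧ (q ⊃ r)) = min(0.23, 1) = 0.23
((p ⊃ q) ⊃ (s ∧ (q ⊃ r))): min(1, 1 − 1 + 0.23) = 0.23
¬((p ⊃ q) ⊃ (s ∧ (q ⊃ r))): Łukasiewicz ¬ gives 1 − 0.23 = 0.77
¬p: Łukasiewicz ¬ gives 1 − 0.71 = 0.29
(s ∨ ¬p) = max(0.23, 0.29) = 0.29
¬(s ∨ ¬p): Łukasiewicz ¬ gives 1 − 0.29 = 0.71
(¬((p ⊃ q) ⊃ (s ∧ (q ⊃ r))) ⊃ ¬(s ∨ ¬p)): min(1, 1 − 0.77 + 0.71) = 0.94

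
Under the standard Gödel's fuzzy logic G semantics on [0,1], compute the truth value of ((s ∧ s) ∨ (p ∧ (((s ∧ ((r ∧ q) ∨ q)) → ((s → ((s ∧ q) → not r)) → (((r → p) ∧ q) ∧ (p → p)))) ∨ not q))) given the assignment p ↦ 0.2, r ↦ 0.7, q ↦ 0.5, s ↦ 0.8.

(s ∧ s) = min(0.8, 0.8) = 0.8
(r ∧ q) = min(0.7, 0.5) = 0.5
((r ∧ q) ∨ q) = max(0.5, 0.5) = 0.5
(s ∧ ((r ∧ q) ∨ q)) = min(0.8, 0.5) = 0.5
(s ∧ q) = min(0.8, 0.5) = 0.5
not r: Gödel ¬ of 0.7 = 0 (operand ≠ 0)
((s ∧ q) → not r): 0.5 > 0, so result = 0
(s → ((s ∧ q) → not r)): 0.8 > 0, so result = 0
(r → p): 0.7 > 0.2, so result = 0.2
((r → p) ∧ q) = min(0.2, 0.5) = 0.2
(p → p): 0.2 ≤ 0.2, so result = 1
(((r → p) ∧ q) ∧ (p → p)) = min(0.2, 1) = 0.2
((s → ((s ∧ q) → not r)) → (((r → p) ∧ q) ∧ (p → p))): 0 ≤ 0.2, so result = 1
((s ∧ ((r ∧ q) ∨ q)) → ((s → ((s ∧ q) → not r)) → (((r → p) ∧ q) ∧ (p → p)))): 0.5 ≤ 1, so result = 1
not q: Gödel ¬ of 0.5 = 0 (operand ≠ 0)
(((s ∧ ((r ∧ q) ∨ q)) → ((s → ((s ∧ q) → not r)) → (((r → p) ∧ q) ∧ (p → p)))) ∨ not q) = max(1, 0) = 1
(p ∧ (((s ∧ ((r ∧ q) ∨ q)) → ((s → ((s ∧ q) → not r)) → (((r → p) ∧ q) ∧ (p → p)))) ∨ not q)) = min(0.2, 1) = 0.2
((s ∧ s) ∨ (p ∧ (((s ∧ ((r ∧ q) ∨ q)) → ((s → ((s ∧ q) → not r)) → (((r → p) ∧ q) ∧ (p → p)))) ∨ not q))) = max(0.8, 0.2) = 0.8

0.80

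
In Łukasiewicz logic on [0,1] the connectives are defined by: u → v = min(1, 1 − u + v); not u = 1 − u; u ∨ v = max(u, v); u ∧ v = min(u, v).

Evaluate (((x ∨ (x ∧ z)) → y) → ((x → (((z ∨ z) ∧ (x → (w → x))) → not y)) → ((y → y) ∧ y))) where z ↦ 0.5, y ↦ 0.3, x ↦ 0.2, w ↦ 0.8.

0.30

(x ∧ z) = min(0.2, 0.5) = 0.2
(x ∨ (x ∧ z)) = max(0.2, 0.2) = 0.2
((x ∨ (x ∧ z)) → y): min(1, 1 − 0.2 + 0.3) = 1
(z ∨ z) = max(0.5, 0.5) = 0.5
(w → x): min(1, 1 − 0.8 + 0.2) = 0.4
(x → (w → x)): min(1, 1 − 0.2 + 0.4) = 1
((z ∨ z) ∧ (x → (w → x))) = min(0.5, 1) = 0.5
not y: Łukasiewicz ¬ gives 1 − 0.3 = 0.7
(((z ∨ z) ∧ (x → (w → x))) → not y): min(1, 1 − 0.5 + 0.7) = 1
(x → (((z ∨ z) ∧ (x → (w → x))) → not y)): min(1, 1 − 0.2 + 1) = 1
(y → y): min(1, 1 − 0.3 + 0.3) = 1
((y → y) ∧ y) = min(1, 0.3) = 0.3
((x → (((z ∨ z) ∧ (x → (w → x))) → not y)) → ((y → y) ∧ y)): min(1, 1 − 1 + 0.3) = 0.3
(((x ∨ (x ∧ z)) → y) → ((x → (((z ∨ z) ∧ (x → (w → x))) → not y)) → ((y → y) ∧ y))): min(1, 1 − 1 + 0.3) = 0.3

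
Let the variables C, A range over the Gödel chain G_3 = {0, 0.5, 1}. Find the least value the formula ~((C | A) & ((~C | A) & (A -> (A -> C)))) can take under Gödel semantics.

The minimum is attained at C = 0.5, A = 0.5:
  (C | A) = max(0.5, 0.5) = 0.5
  ~C: Gödel ¬ of 0.5 = 0 (operand ≠ 0)
  (~C | A) = max(0, 0.5) = 0.5
  (A -> C): 0.5 ≤ 0.5, so result = 1
  (A -> (A -> C)): 0.5 ≤ 1, so result = 1
  ((~C | A) & (A -> (A -> C))) = min(0.5, 1) = 0.5
  ((C | A) & ((~C | A) & (A -> (A -> C)))) = min(0.5, 0.5) = 0.5
  ~((C | A) & ((~C | A) & (A -> (A -> C)))): Gödel ¬ of 0.5 = 0 (operand ≠ 0)
Checking all 9 assignments confirms none give a value below 0.00.

0.00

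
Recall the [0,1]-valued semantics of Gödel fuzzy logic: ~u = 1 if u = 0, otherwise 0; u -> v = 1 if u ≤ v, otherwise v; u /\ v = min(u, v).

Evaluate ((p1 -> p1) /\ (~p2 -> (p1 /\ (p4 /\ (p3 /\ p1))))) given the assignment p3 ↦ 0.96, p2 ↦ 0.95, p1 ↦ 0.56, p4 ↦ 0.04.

(p1 -> p1): 0.56 ≤ 0.56, so result = 1
~p2: Gödel ¬ of 0.95 = 0 (operand ≠ 0)
(p3 /\ p1) = min(0.96, 0.56) = 0.56
(p4 /\ (p3 /\ p1)) = min(0.04, 0.56) = 0.04
(p1 /\ (p4 /\ (p3 /\ p1))) = min(0.56, 0.04) = 0.04
(~p2 -> (p1 /\ (p4 /\ (p3 /\ p1)))): 0 ≤ 0.04, so result = 1
((p1 -> p1) /\ (~p2 -> (p1 /\ (p4 /\ (p3 /\ p1))))) = min(1, 1) = 1

1.00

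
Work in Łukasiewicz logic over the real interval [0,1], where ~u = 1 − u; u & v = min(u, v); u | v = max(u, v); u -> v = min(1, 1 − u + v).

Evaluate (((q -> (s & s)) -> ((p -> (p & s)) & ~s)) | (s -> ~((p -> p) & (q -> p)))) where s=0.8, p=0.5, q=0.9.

(s & s) = min(0.8, 0.8) = 0.8
(q -> (s & s)): min(1, 1 − 0.9 + 0.8) = 0.9
(p & s) = min(0.5, 0.8) = 0.5
(p -> (p & s)): min(1, 1 − 0.5 + 0.5) = 1
~s: Łukasiewicz ¬ gives 1 − 0.8 = 0.2
((p -> (p & s)) & ~s) = min(1, 0.2) = 0.2
((q -> (s & s)) -> ((p -> (p & s)) & ~s)): min(1, 1 − 0.9 + 0.2) = 0.3
(p -> p): min(1, 1 − 0.5 + 0.5) = 1
(q -> p): min(1, 1 − 0.9 + 0.5) = 0.6
((p -> p) & (q -> p)) = min(1, 0.6) = 0.6
~((p -> p) & (q -> p)): Łukasiewicz ¬ gives 1 − 0.6 = 0.4
(s -> ~((p -> p) & (q -> p))): min(1, 1 − 0.8 + 0.4) = 0.6
(((q -> (s & s)) -> ((p -> (p & s)) & ~s)) | (s -> ~((p -> p) & (q -> p)))) = max(0.3, 0.6) = 0.6

0.60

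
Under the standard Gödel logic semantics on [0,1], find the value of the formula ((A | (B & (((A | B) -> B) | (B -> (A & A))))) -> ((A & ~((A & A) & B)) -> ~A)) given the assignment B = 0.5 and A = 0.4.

1.00

(A | B) = max(0.4, 0.5) = 0.5
((A | B) -> B): 0.5 ≤ 0.5, so result = 1
(A & A) = min(0.4, 0.4) = 0.4
(B -> (A & A)): 0.5 > 0.4, so result = 0.4
(((A | B) -> B) | (B -> (A & A))) = max(1, 0.4) = 1
(B & (((A | B) -> B) | (B -> (A & A)))) = min(0.5, 1) = 0.5
(A | (B & (((A | B) -> B) | (B -> (A & A))))) = max(0.4, 0.5) = 0.5
(A & A) = min(0.4, 0.4) = 0.4
((A & A) & B) = min(0.4, 0.5) = 0.4
~((A & A) & B): Gödel ¬ of 0.4 = 0 (operand ≠ 0)
(A & ~((A & A) & B)) = min(0.4, 0) = 0
~A: Gödel ¬ of 0.4 = 0 (operand ≠ 0)
((A & ~((A & A) & B)) -> ~A): 0 ≤ 0, so result = 1
((A | (B & (((A | B) -> B) | (B -> (A & A))))) -> ((A & ~((A & A) & B)) -> ~A)): 0.5 ≤ 1, so result = 1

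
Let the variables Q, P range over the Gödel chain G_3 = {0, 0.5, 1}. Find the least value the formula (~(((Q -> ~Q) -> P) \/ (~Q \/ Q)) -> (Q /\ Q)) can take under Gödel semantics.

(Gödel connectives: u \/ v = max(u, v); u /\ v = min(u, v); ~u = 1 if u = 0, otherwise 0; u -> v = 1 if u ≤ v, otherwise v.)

Every assignment gives 1. For instance at Q = 0, P = 0:
  ~Q: Gödel ¬ of 0 = 1 (operand is 0)
  (Q -> ~Q): 0 ≤ 1, so result = 1
  ((Q -> ~Q) -> P): 1 > 0, so result = 0
  ~Q: Gödel ¬ of 0 = 1 (operand is 0)
  (~Q \/ Q) = max(1, 0) = 1
  (((Q -> ~Q) -> P) \/ (~Q \/ Q)) = max(0, 1) = 1
  ~(((Q -> ~Q) -> P) \/ (~Q \/ Q)): Gödel ¬ of 1 = 0 (operand ≠ 0)
  (Q /\ Q) = min(0, 0) = 0
  (~(((Q -> ~Q) -> P) \/ (~Q \/ Q)) -> (Q /\ Q)): 0 ≤ 0, so result = 1
All 9 assignments give value 1 — the formula is a G_3-tautology.

1.00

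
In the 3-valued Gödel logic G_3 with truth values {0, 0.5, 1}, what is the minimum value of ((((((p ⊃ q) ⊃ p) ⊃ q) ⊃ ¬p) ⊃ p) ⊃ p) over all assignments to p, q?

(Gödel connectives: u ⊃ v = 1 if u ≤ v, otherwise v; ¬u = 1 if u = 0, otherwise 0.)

The minimum is attained at p = 0.5, q = 0.5:
  (p ⊃ q): 0.5 ≤ 0.5, so result = 1
  ((p ⊃ q) ⊃ p): 1 > 0.5, so result = 0.5
  (((p ⊃ q) ⊃ p) ⊃ q): 0.5 ≤ 0.5, so result = 1
  ¬p: Gödel ¬ of 0.5 = 0 (operand ≠ 0)
  ((((p ⊃ q) ⊃ p) ⊃ q) ⊃ ¬p): 1 > 0, so result = 0
  (((((p ⊃ q) ⊃ p) ⊃ q) ⊃ ¬p) ⊃ p): 0 ≤ 0.5, so result = 1
  ((((((p ⊃ q) ⊃ p) ⊃ q) ⊃ ¬p) ⊃ p) ⊃ p): 1 > 0.5, so result = 0.5
Checking all 9 assignments confirms none give a value below 0.50.

0.50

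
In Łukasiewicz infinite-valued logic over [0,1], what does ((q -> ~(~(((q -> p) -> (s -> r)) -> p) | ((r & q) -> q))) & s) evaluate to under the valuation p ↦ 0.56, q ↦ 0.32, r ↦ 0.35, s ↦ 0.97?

(q -> p): min(1, 1 − 0.32 + 0.56) = 1
(s -> r): min(1, 1 − 0.97 + 0.35) = 0.38
((q -> p) -> (s -> r)): min(1, 1 − 1 + 0.38) = 0.38
(((q -> p) -> (s -> r)) -> p): min(1, 1 − 0.38 + 0.56) = 1
~(((q -> p) -> (s -> r)) -> p): Łukasiewicz ¬ gives 1 − 1 = 0
(r & q) = min(0.35, 0.32) = 0.32
((r & q) -> q): min(1, 1 − 0.32 + 0.32) = 1
(~(((q -> p) -> (s -> r)) -> p) | ((r & q) -> q)) = max(0, 1) = 1
~(~(((q -> p) -> (s -> r)) -> p) | ((r & q) -> q)): Łukasiewicz ¬ gives 1 − 1 = 0
(q -> ~(~(((q -> p) -> (s -> r)) -> p) | ((r & q) -> q))): min(1, 1 − 0.32 + 0) = 0.68
((q -> ~(~(((q -> p) -> (s -> r)) -> p) | ((r & q) -> q))) & s) = min(0.68, 0.97) = 0.68

0.68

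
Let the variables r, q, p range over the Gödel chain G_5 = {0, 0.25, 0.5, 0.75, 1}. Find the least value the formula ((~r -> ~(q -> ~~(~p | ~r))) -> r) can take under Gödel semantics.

The minimum is attained at r = 0.25, q = 0, p = 0:
  ~r: Gödel ¬ of 0.25 = 0 (operand ≠ 0)
  ~p: Gödel ¬ of 0 = 1 (operand is 0)
  ~r: Gödel ¬ of 0.25 = 0 (operand ≠ 0)
  (~p | ~r) = max(1, 0) = 1
  ~(~p | ~r): Gödel ¬ of 1 = 0 (operand ≠ 0)
  ~~(~p | ~r): Gödel ¬ of 0 = 1 (operand is 0)
  (q -> ~~(~p | ~r)): 0 ≤ 1, so result = 1
  ~(q -> ~~(~p | ~r)): Gödel ¬ of 1 = 0 (operand ≠ 0)
  (~r -> ~(q -> ~~(~p | ~r))): 0 ≤ 0, so result = 1
  ((~r -> ~(q -> ~~(~p | ~r))) -> r): 1 > 0.25, so result = 0.25
Checking all 125 assignments confirms none give a value below 0.25.

0.25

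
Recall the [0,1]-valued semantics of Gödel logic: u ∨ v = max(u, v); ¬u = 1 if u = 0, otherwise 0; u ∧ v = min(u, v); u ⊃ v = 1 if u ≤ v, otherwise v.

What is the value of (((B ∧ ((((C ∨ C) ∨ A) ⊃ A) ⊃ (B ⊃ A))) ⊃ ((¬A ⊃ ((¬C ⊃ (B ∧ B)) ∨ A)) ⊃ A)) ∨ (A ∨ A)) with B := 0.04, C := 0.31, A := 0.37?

(C ∨ C) = max(0.31, 0.31) = 0.31
((C ∨ C) ∨ A) = max(0.31, 0.37) = 0.37
(((C ∨ C) ∨ A) ⊃ A): 0.37 ≤ 0.37, so result = 1
(B ⊃ A): 0.04 ≤ 0.37, so result = 1
((((C ∨ C) ∨ A) ⊃ A) ⊃ (B ⊃ A)): 1 ≤ 1, so result = 1
(B ∧ ((((C ∨ C) ∨ A) ⊃ A) ⊃ (B ⊃ A))) = min(0.04, 1) = 0.04
¬A: Gödel ¬ of 0.37 = 0 (operand ≠ 0)
¬C: Gödel ¬ of 0.31 = 0 (operand ≠ 0)
(B ∧ B) = min(0.04, 0.04) = 0.04
(¬C ⊃ (B ∧ B)): 0 ≤ 0.04, so result = 1
((¬C ⊃ (B ∧ B)) ∨ A) = max(1, 0.37) = 1
(¬A ⊃ ((¬C ⊃ (B ∧ B)) ∨ A)): 0 ≤ 1, so result = 1
((¬A ⊃ ((¬C ⊃ (B ∧ B)) ∨ A)) ⊃ A): 1 > 0.37, so result = 0.37
((B ∧ ((((C ∨ C) ∨ A) ⊃ A) ⊃ (B ⊃ A))) ⊃ ((¬A ⊃ ((¬C ⊃ (B ∧ B)) ∨ A)) ⊃ A)): 0.04 ≤ 0.37, so result = 1
(A ∨ A) = max(0.37, 0.37) = 0.37
(((B ∧ ((((C ∨ C) ∨ A) ⊃ A) ⊃ (B ⊃ A))) ⊃ ((¬A ⊃ ((¬C ⊃ (B ∧ B)) ∨ A)) ⊃ A)) ∨ (A ∨ A)) = max(1, 0.37) = 1

1.00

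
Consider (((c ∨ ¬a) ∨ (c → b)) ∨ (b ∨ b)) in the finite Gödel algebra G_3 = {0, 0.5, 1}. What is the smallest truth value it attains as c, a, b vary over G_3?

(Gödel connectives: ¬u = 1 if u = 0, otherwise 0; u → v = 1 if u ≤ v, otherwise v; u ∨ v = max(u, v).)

0.50

The minimum is attained at c = 0.5, a = 0.5, b = 0:
  ¬a: Gödel ¬ of 0.5 = 0 (operand ≠ 0)
  (c ∨ ¬a) = max(0.5, 0) = 0.5
  (c → b): 0.5 > 0, so result = 0
  ((c ∨ ¬a) ∨ (c → b)) = max(0.5, 0) = 0.5
  (b ∨ b) = max(0, 0) = 0
  (((c ∨ ¬a) ∨ (c → b)) ∨ (b ∨ b)) = max(0.5, 0) = 0.5
Checking all 27 assignments confirms none give a value below 0.50.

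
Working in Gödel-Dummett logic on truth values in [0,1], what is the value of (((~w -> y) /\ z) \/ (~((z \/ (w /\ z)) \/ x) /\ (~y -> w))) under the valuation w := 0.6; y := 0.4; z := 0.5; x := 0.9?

0.50

~w: Gödel ¬ of 0.6 = 0 (operand ≠ 0)
(~w -> y): 0 ≤ 0.4, so result = 1
((~w -> y) /\ z) = min(1, 0.5) = 0.5
(w /\ z) = min(0.6, 0.5) = 0.5
(z \/ (w /\ z)) = max(0.5, 0.5) = 0.5
((z \/ (w /\ z)) \/ x) = max(0.5, 0.9) = 0.9
~((z \/ (w /\ z)) \/ x): Gödel ¬ of 0.9 = 0 (operand ≠ 0)
~y: Gödel ¬ of 0.4 = 0 (operand ≠ 0)
(~y -> w): 0 ≤ 0.6, so result = 1
(~((z \/ (w /\ z)) \/ x) /\ (~y -> w)) = min(0, 1) = 0
(((~w -> y) /\ z) \/ (~((z \/ (w /\ z)) \/ x) /\ (~y -> w))) = max(0.5, 0) = 0.5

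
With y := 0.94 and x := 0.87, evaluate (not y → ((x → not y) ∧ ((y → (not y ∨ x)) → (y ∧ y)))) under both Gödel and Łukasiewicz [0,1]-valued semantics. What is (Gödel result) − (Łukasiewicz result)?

Gödel evaluation:
  not y: Gödel ¬ of 0.94 = 0 (operand ≠ 0)
  not y: Gödel ¬ of 0.94 = 0 (operand ≠ 0)
  (x → not y): 0.87 > 0, so result = 0
  not y: Gödel ¬ of 0.94 = 0 (operand ≠ 0)
  (not y ∨ x) = max(0, 0.87) = 0.87
  (y → (not y ∨ x)): 0.94 > 0.87, so result = 0.87
  (y ∧ y) = min(0.94, 0.94) = 0.94
  ((y → (not y ∨ x)) → (y ∧ y)): 0.87 ≤ 0.94, so result = 1
  ((x → not y) ∧ ((y → (not y ∨ x)) → (y ∧ y))) = min(0, 1) = 0
  (not y → ((x → not y) ∧ ((y → (not y ∨ x)) → (y ∧ y)))): 0 ≤ 0, so result = 1
  Gödel value = 1
Łukasiewicz evaluation:
  not y: Łukasiewicz ¬ gives 1 − 0.94 = 0.06
  not y: Łukasiewicz ¬ gives 1 − 0.94 = 0.06
  (x → not y): min(1, 1 − 0.87 + 0.06) = 0.19
  not y: Łukasiewicz ¬ gives 1 − 0.94 = 0.06
  (not y ∨ x) = max(0.06, 0.87) = 0.87
  (y → (not y ∨ x)): min(1, 1 − 0.94 + 0.87) = 0.93
  (y ∧ y) = min(0.94, 0.94) = 0.94
  ((y → (not y ∨ x)) → (y ∧ y)): min(1, 1 − 0.93 + 0.94) = 1
  ((x → not y) ∧ ((y → (not y ∨ x)) → (y ∧ y))) = min(0.19, 1) = 0.19
  (not y → ((x → not y) ∧ ((y → (not y ∨ x)) → (y ∧ y)))): min(1, 1 − 0.06 + 0.19) = 1
  Łukasiewicz value = 1
Difference: 1 − 1 = 0.00

0.00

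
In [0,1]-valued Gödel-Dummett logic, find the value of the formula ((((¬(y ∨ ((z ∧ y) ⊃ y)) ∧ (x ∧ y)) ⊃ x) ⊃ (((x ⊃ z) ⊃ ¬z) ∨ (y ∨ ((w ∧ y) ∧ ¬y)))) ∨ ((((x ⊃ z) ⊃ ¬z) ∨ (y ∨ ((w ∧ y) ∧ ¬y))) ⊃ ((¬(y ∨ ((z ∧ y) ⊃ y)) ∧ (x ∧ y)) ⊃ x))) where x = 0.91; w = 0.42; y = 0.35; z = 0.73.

(z ∧ y) = min(0.73, 0.35) = 0.35
((z ∧ y) ⊃ y): 0.35 ≤ 0.35, so result = 1
(y ∨ ((z ∧ y) ⊃ y)) = max(0.35, 1) = 1
¬(y ∨ ((z ∧ y) ⊃ y)): Gödel ¬ of 1 = 0 (operand ≠ 0)
(x ∧ y) = min(0.91, 0.35) = 0.35
(¬(y ∨ ((z ∧ y) ⊃ y)) ∧ (x ∧ y)) = min(0, 0.35) = 0
((¬(y ∨ ((z ∧ y) ⊃ y)) ∧ (x ∧ y)) ⊃ x): 0 ≤ 0.91, so result = 1
(x ⊃ z): 0.91 > 0.73, so result = 0.73
¬z: Gödel ¬ of 0.73 = 0 (operand ≠ 0)
((x ⊃ z) ⊃ ¬z): 0.73 > 0, so result = 0
(w ∧ y) = min(0.42, 0.35) = 0.35
¬y: Gödel ¬ of 0.35 = 0 (operand ≠ 0)
((w ∧ y) ∧ ¬y) = min(0.35, 0) = 0
(y ∨ ((w ∧ y) ∧ ¬y)) = max(0.35, 0) = 0.35
(((x ⊃ z) ⊃ ¬z) ∨ (y ∨ ((w ∧ y) ∧ ¬y))) = max(0, 0.35) = 0.35
(((¬(y ∨ ((z ∧ y) ⊃ y)) ∧ (x ∧ y)) ⊃ x) ⊃ (((x ⊃ z) ⊃ ¬z) ∨ (y ∨ ((w ∧ y) ∧ ¬y)))): 1 > 0.35, so result = 0.35
(x ⊃ z): 0.91 > 0.73, so result = 0.73
¬z: Gödel ¬ of 0.73 = 0 (operand ≠ 0)
((x ⊃ z) ⊃ ¬z): 0.73 > 0, so result = 0
(w ∧ y) = min(0.42, 0.35) = 0.35
¬y: Gödel ¬ of 0.35 = 0 (operand ≠ 0)
((w ∧ y) ∧ ¬y) = min(0.35, 0) = 0
(y ∨ ((w ∧ y) ∧ ¬y)) = max(0.35, 0) = 0.35
(((x ⊃ z) ⊃ ¬z) ∨ (y ∨ ((w ∧ y) ∧ ¬y))) = max(0, 0.35) = 0.35
(z ∧ y) = min(0.73, 0.35) = 0.35
((z ∧ y) ⊃ y): 0.35 ≤ 0.35, so result = 1
(y ∨ ((z ∧ y) ⊃ y)) = max(0.35, 1) = 1
¬(y ∨ ((z ∧ y) ⊃ y)): Gödel ¬ of 1 = 0 (operand ≠ 0)
(x ∧ y) = min(0.91, 0.35) = 0.35
(¬(y ∨ ((z ∧ y) ⊃ y)) ∧ (x ∧ y)) = min(0, 0.35) = 0
((¬(y ∨ ((z ∧ y) ⊃ y)) ∧ (x ∧ y)) ⊃ x): 0 ≤ 0.91, so result = 1
((((x ⊃ z) ⊃ ¬z) ∨ (y ∨ ((w ∧ y) ∧ ¬y))) ⊃ ((¬(y ∨ ((z ∧ y) ⊃ y)) ∧ (x ∧ y)) ⊃ x)): 0.35 ≤ 1, so result = 1
((((¬(y ∨ ((z ∧ y) ⊃ y)) ∧ (x ∧ y)) ⊃ x) ⊃ (((x ⊃ z) ⊃ ¬z) ∨ (y ∨ ((w ∧ y) ∧ ¬y)))) ∨ ((((x ⊃ z) ⊃ ¬z) ∨ (y ∨ ((w ∧ y) ∧ ¬y))) ⊃ ((¬(y ∨ ((z ∧ y) ⊃ y)) ∧ (x ∧ y)) ⊃ x))) = max(0.35, 1) = 1

1.00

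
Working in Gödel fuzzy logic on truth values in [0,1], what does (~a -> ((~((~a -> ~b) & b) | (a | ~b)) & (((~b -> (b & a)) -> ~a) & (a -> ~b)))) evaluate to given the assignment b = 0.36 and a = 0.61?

1.00

~a: Gödel ¬ of 0.61 = 0 (operand ≠ 0)
~a: Gödel ¬ of 0.61 = 0 (operand ≠ 0)
~b: Gödel ¬ of 0.36 = 0 (operand ≠ 0)
(~a -> ~b): 0 ≤ 0, so result = 1
((~a -> ~b) & b) = min(1, 0.36) = 0.36
~((~a -> ~b) & b): Gödel ¬ of 0.36 = 0 (operand ≠ 0)
~b: Gödel ¬ of 0.36 = 0 (operand ≠ 0)
(a | ~b) = max(0.61, 0) = 0.61
(~((~a -> ~b) & b) | (a | ~b)) = max(0, 0.61) = 0.61
~b: Gödel ¬ of 0.36 = 0 (operand ≠ 0)
(b & a) = min(0.36, 0.61) = 0.36
(~b -> (b & a)): 0 ≤ 0.36, so result = 1
~a: Gödel ¬ of 0.61 = 0 (operand ≠ 0)
((~b -> (b & a)) -> ~a): 1 > 0, so result = 0
~b: Gödel ¬ of 0.36 = 0 (operand ≠ 0)
(a -> ~b): 0.61 > 0, so result = 0
(((~b -> (b & a)) -> ~a) & (a -> ~b)) = min(0, 0) = 0
((~((~a -> ~b) & b) | (a | ~b)) & (((~b -> (b & a)) -> ~a) & (a -> ~b))) = min(0.61, 0) = 0
(~a -> ((~((~a -> ~b) & b) | (a | ~b)) & (((~b -> (b & a)) -> ~a) & (a -> ~b)))): 0 ≤ 0, so result = 1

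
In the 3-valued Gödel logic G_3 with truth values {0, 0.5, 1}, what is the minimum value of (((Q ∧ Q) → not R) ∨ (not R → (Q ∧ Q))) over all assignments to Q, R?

Every assignment gives 1. For instance at Q = 0, R = 0:
  (Q ∧ Q) = min(0, 0) = 0
  not R: Gödel ¬ of 0 = 1 (operand is 0)
  ((Q ∧ Q) → not R): 0 ≤ 1, so result = 1
  not R: Gödel ¬ of 0 = 1 (operand is 0)
  (Q ∧ Q) = min(0, 0) = 0
  (not R → (Q ∧ Q)): 1 > 0, so result = 0
  (((Q ∧ Q) → not R) ∨ (not R → (Q ∧ Q))) = max(1, 0) = 1
All 9 assignments give value 1 — the formula is a G_3-tautology.

1.00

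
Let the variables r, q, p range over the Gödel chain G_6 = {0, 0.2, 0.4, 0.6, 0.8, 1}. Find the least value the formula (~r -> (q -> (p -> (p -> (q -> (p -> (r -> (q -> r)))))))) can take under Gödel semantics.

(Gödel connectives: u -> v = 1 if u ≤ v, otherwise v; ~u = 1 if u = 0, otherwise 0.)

1.00

Every assignment gives 1. For instance at r = 0, q = 0, p = 0:
  ~r: Gödel ¬ of 0 = 1 (operand is 0)
  (q -> r): 0 ≤ 0, so result = 1
  (r -> (q -> r)): 0 ≤ 1, so result = 1
  (p -> (r -> (q -> r))): 0 ≤ 1, so result = 1
  (q -> (p -> (r -> (q -> r)))): 0 ≤ 1, so result = 1
  (p -> (q -> (p -> (r -> (q -> r))))): 0 ≤ 1, so result = 1
  (p -> (p -> (q -> (p -> (r -> (q -> r)))))): 0 ≤ 1, so result = 1
  (q -> (p -> (p -> (q -> (p -> (r -> (q -> r))))))): 0 ≤ 1, so result = 1
  (~r -> (q -> (p -> (p -> (q -> (p -> (r -> (q -> r)))))))): 1 ≤ 1, so result = 1
All 216 assignments give value 1 — the formula is a G_6-tautology.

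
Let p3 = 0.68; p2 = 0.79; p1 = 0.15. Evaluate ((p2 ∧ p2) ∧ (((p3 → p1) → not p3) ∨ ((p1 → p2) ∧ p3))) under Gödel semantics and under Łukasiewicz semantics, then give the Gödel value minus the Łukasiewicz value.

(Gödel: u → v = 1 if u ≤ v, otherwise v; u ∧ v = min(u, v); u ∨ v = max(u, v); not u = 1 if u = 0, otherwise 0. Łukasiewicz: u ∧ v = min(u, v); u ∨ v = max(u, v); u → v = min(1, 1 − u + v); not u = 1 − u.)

-0.11

Gödel evaluation:
  (p2 ∧ p2) = min(0.79, 0.79) = 0.79
  (p3 → p1): 0.68 > 0.15, so result = 0.15
  not p3: Gödel ¬ of 0.68 = 0 (operand ≠ 0)
  ((p3 → p1) → not p3): 0.15 > 0, so result = 0
  (p1 → p2): 0.15 ≤ 0.79, so result = 1
  ((p1 → p2) ∧ p3) = min(1, 0.68) = 0.68
  (((p3 → p1) → not p3) ∨ ((p1 → p2) ∧ p3)) = max(0, 0.68) = 0.68
  ((p2 ∧ p2) ∧ (((p3 → p1) → not p3) ∨ ((p1 → p2) ∧ p3))) = min(0.79, 0.68) = 0.68
  Gödel value = 0.68
Łukasiewicz evaluation:
  (p2 ∧ p2) = min(0.79, 0.79) = 0.79
  (p3 → p1): min(1, 1 − 0.68 + 0.15) = 0.47
  not p3: Łukasiewicz ¬ gives 1 − 0.68 = 0.32
  ((p3 → p1) → not p3): min(1, 1 − 0.47 + 0.32) = 0.85
  (p1 → p2): min(1, 1 − 0.15 + 0.79) = 1
  ((p1 → p2) ∧ p3) = min(1, 0.68) = 0.68
  (((p3 → p1) → not p3) ∨ ((p1 → p2) ∧ p3)) = max(0.85, 0.68) = 0.85
  ((p2 ∧ p2) ∧ (((p3 → p1) → not p3) ∨ ((p1 → p2) ∧ p3))) = min(0.79, 0.85) = 0.79
  Łukasiewicz value = 0.79
Difference: 0.68 − 0.79 = -0.11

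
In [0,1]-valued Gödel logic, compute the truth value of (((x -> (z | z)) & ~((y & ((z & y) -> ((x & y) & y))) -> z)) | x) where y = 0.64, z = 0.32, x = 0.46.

0.46

(z | z) = max(0.32, 0.32) = 0.32
(x -> (z | z)): 0.46 > 0.32, so result = 0.32
(z & y) = min(0.32, 0.64) = 0.32
(x & y) = min(0.46, 0.64) = 0.46
((x & y) & y) = min(0.46, 0.64) = 0.46
((z & y) -> ((x & y) & y)): 0.32 ≤ 0.46, so result = 1
(y & ((z & y) -> ((x & y) & y))) = min(0.64, 1) = 0.64
((y & ((z & y) -> ((x & y) & y))) -> z): 0.64 > 0.32, so result = 0.32
~((y & ((z & y) -> ((x & y) & y))) -> z): Gödel ¬ of 0.32 = 0 (operand ≠ 0)
((x -> (z | z)) & ~((y & ((z & y) -> ((x & y) & y))) -> z)) = min(0.32, 0) = 0
(((x -> (z | z)) & ~((y & ((z & y) -> ((x & y) & y))) -> z)) | x) = max(0, 0.46) = 0.46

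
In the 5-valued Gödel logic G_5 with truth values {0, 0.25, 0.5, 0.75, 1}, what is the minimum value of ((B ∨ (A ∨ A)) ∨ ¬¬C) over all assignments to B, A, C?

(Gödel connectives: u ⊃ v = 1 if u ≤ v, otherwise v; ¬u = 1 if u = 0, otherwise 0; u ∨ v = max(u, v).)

0.00

The minimum is attained at B = 0, A = 0, C = 0:
  (A ∨ A) = max(0, 0) = 0
  (B ∨ (A ∨ A)) = max(0, 0) = 0
  ¬C: Gödel ¬ of 0 = 1 (operand is 0)
  ¬¬C: Gödel ¬ of 1 = 0 (operand ≠ 0)
  ((B ∨ (A ∨ A)) ∨ ¬¬C) = max(0, 0) = 0
Checking all 125 assignments confirms none give a value below 0.00.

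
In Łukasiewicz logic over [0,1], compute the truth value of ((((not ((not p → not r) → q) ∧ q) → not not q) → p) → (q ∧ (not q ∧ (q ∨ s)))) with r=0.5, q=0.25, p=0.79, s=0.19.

not p: Łukasiewicz ¬ gives 1 − 0.79 = 0.21
not r: Łukasiewicz ¬ gives 1 − 0.5 = 0.5
(not p → not r): min(1, 1 − 0.21 + 0.5) = 1
((not p → not r) → q): min(1, 1 − 1 + 0.25) = 0.25
not ((not p → not r) → q): Łukasiewicz ¬ gives 1 − 0.25 = 0.75
(not ((not p → not r) → q) ∧ q) = min(0.75, 0.25) = 0.25
not q: Łukasiewicz ¬ gives 1 − 0.25 = 0.75
not not q: Łukasiewicz ¬ gives 1 − 0.75 = 0.25
((not ((not p → not r) → q) ∧ q) → not not q): min(1, 1 − 0.25 + 0.25) = 1
(((not ((not p → not r) → q) ∧ q) → not not q) → p): min(1, 1 − 1 + 0.79) = 0.79
not q: Łukasiewicz ¬ gives 1 − 0.25 = 0.75
(q ∨ s) = max(0.25, 0.19) = 0.25
(not q ∧ (q ∨ s)) = min(0.75, 0.25) = 0.25
(q ∧ (not q ∧ (q ∨ s))) = min(0.25, 0.25) = 0.25
((((not ((not p → not r) → q) ∧ q) → not not q) → p) → (q ∧ (not q ∧ (q ∨ s)))): min(1, 1 − 0.79 + 0.25) = 0.46

0.46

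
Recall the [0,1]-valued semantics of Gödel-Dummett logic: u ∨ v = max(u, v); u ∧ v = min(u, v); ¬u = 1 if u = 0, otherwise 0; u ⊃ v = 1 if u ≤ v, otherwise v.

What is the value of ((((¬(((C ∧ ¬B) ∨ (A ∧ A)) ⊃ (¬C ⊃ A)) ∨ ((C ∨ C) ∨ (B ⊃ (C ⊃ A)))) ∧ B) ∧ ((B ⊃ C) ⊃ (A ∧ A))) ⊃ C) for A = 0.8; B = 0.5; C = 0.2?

¬B: Gödel ¬ of 0.5 = 0 (operand ≠ 0)
(C ∧ ¬B) = min(0.2, 0) = 0
(A ∧ A) = min(0.8, 0.8) = 0.8
((C ∧ ¬B) ∨ (A ∧ A)) = max(0, 0.8) = 0.8
¬C: Gödel ¬ of 0.2 = 0 (operand ≠ 0)
(¬C ⊃ A): 0 ≤ 0.8, so result = 1
(((C ∧ ¬B) ∨ (A ∧ A)) ⊃ (¬C ⊃ A)): 0.8 ≤ 1, so result = 1
¬(((C ∧ ¬B) ∨ (A ∧ A)) ⊃ (¬C ⊃ A)): Gödel ¬ of 1 = 0 (operand ≠ 0)
(C ∨ C) = max(0.2, 0.2) = 0.2
(C ⊃ A): 0.2 ≤ 0.8, so result = 1
(B ⊃ (C ⊃ A)): 0.5 ≤ 1, so result = 1
((C ∨ C) ∨ (B ⊃ (C ⊃ A))) = max(0.2, 1) = 1
(¬(((C ∧ ¬B) ∨ (A ∧ A)) ⊃ (¬C ⊃ A)) ∨ ((C ∨ C) ∨ (B ⊃ (C ⊃ A)))) = max(0, 1) = 1
((¬(((C ∧ ¬B) ∨ (A ∧ A)) ⊃ (¬C ⊃ A)) ∨ ((C ∨ C) ∨ (B ⊃ (C ⊃ A)))) ∧ B) = min(1, 0.5) = 0.5
(B ⊃ C): 0.5 > 0.2, so result = 0.2
(A ∧ A) = min(0.8, 0.8) = 0.8
((B ⊃ C) ⊃ (A ∧ A)): 0.2 ≤ 0.8, so result = 1
(((¬(((C ∧ ¬B) ∨ (A ∧ A)) ⊃ (¬C ⊃ A)) ∨ ((C ∨ C) ∨ (B ⊃ (C ⊃ A)))) ∧ B) ∧ ((B ⊃ C) ⊃ (A ∧ A))) = min(0.5, 1) = 0.5
((((¬(((C ∧ ¬B) ∨ (A ∧ A)) ⊃ (¬C ⊃ A)) ∨ ((C ∨ C) ∨ (B ⊃ (C ⊃ A)))) ∧ B) ∧ ((B ⊃ C) ⊃ (A ∧ A))) ⊃ C): 0.5 > 0.2, so result = 0.2

0.20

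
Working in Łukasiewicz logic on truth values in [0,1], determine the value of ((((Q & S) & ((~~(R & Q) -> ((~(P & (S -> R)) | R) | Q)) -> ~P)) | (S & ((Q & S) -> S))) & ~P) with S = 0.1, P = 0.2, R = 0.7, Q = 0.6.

0.10

(Q & S) = min(0.6, 0.1) = 0.1
(R & Q) = min(0.7, 0.6) = 0.6
~(R & Q): Łukasiewicz ¬ gives 1 − 0.6 = 0.4
~~(R & Q): Łukasiewicz ¬ gives 1 − 0.4 = 0.6
(S -> R): min(1, 1 − 0.1 + 0.7) = 1
(P & (S -> R)) = min(0.2, 1) = 0.2
~(P & (S -> R)): Łukasiewicz ¬ gives 1 − 0.2 = 0.8
(~(P & (S -> R)) | R) = max(0.8, 0.7) = 0.8
((~(P & (S -> R)) | R) | Q) = max(0.8, 0.6) = 0.8
(~~(R & Q) -> ((~(P & (S -> R)) | R) | Q)): min(1, 1 − 0.6 + 0.8) = 1
~P: Łukasiewicz ¬ gives 1 − 0.2 = 0.8
((~~(R & Q) -> ((~(P & (S -> R)) | R) | Q)) -> ~P): min(1, 1 − 1 + 0.8) = 0.8
((Q & S) & ((~~(R & Q) -> ((~(P & (S -> R)) | R) | Q)) -> ~P)) = min(0.1, 0.8) = 0.1
(Q & S) = min(0.6, 0.1) = 0.1
((Q & S) -> S): min(1, 1 − 0.1 + 0.1) = 1
(S & ((Q & S) -> S)) = min(0.1, 1) = 0.1
(((Q & S) & ((~~(R & Q) -> ((~(P & (S -> R)) | R) | Q)) -> ~P)) | (S & ((Q & S) -> S))) = max(0.1, 0.1) = 0.1
~P: Łukasiewicz ¬ gives 1 − 0.2 = 0.8
((((Q & S) & ((~~(R & Q) -> ((~(P & (S -> R)) | R) | Q)) -> ~P)) | (S & ((Q & S) -> S))) & ~P) = min(0.1, 0.8) = 0.1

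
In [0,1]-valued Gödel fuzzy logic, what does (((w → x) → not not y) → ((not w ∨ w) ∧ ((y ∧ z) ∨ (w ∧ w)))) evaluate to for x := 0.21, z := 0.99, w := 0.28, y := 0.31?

(w → x): 0.28 > 0.21, so result = 0.21
not y: Gödel ¬ of 0.31 = 0 (operand ≠ 0)
not not y: Gödel ¬ of 0 = 1 (operand is 0)
((w → x) → not not y): 0.21 ≤ 1, so result = 1
not w: Gödel ¬ of 0.28 = 0 (operand ≠ 0)
(not w ∨ w) = max(0, 0.28) = 0.28
(y ∧ z) = min(0.31, 0.99) = 0.31
(w ∧ w) = min(0.28, 0.28) = 0.28
((y ∧ z) ∨ (w ∧ w)) = max(0.31, 0.28) = 0.31
((not w ∨ w) ∧ ((y ∧ z) ∨ (w ∧ w))) = min(0.28, 0.31) = 0.28
(((w → x) → not not y) → ((not w ∨ w) ∧ ((y ∧ z) ∨ (w ∧ w)))): 1 > 0.28, so result = 0.28

0.28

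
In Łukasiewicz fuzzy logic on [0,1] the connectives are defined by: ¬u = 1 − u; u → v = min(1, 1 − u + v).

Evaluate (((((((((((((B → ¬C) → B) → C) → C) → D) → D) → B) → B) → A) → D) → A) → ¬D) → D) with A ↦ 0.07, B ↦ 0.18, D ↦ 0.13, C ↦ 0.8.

¬C: Łukasiewicz ¬ gives 1 − 0.8 = 0.2
(B → ¬C): min(1, 1 − 0.18 + 0.2) = 1
((B → ¬C) → B): min(1, 1 − 1 + 0.18) = 0.18
(((B → ¬C) → B) → C): min(1, 1 − 0.18 + 0.8) = 1
((((B → ¬C) → B) → C) → C): min(1, 1 − 1 + 0.8) = 0.8
(((((B → ¬C) → B) → C) → C) → D): min(1, 1 − 0.8 + 0.13) = 0.33
((((((B → ¬C) → B) → C) → C) → D) → D): min(1, 1 − 0.33 + 0.13) = 0.8
(((((((B → ¬C) → B) → C) → C) → D) → D) → B): min(1, 1 − 0.8 + 0.18) = 0.38
((((((((B → ¬C) → B) → C) → C) → D) → D) → B) → B): min(1, 1 − 0.38 + 0.18) = 0.8
(((((((((B → ¬C) → B) → C) → C) → D) → D) → B) → B) → A): min(1, 1 − 0.8 + 0.07) = 0.27
((((((((((B → ¬C) → B) → C) → C) → D) → D) → B) → B) → A) → D): min(1, 1 − 0.27 + 0.13) = 0.86
(((((((((((B → ¬C) → B) → C) → C) → D) → D) → B) → B) → A) → D) → A): min(1, 1 − 0.86 + 0.07) = 0.21
¬D: Łukasiewicz ¬ gives 1 − 0.13 = 0.87
((((((((((((B → ¬C) → B) → C) → C) → D) → D) → B) → B) → A) → D) → A) → ¬D): min(1, 1 − 0.21 + 0.87) = 1
(((((((((((((B → ¬C) → B) → C) → C) → D) → D) → B) → B) → A) → D) → A) → ¬D) → D): min(1, 1 − 1 + 0.13) = 0.13

0.13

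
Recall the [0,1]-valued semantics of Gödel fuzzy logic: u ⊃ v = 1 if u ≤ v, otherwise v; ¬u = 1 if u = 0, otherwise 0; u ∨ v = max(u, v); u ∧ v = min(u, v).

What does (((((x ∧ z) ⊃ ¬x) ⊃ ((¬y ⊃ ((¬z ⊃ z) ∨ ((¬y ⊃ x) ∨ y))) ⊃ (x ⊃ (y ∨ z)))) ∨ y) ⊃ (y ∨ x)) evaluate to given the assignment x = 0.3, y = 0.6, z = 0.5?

0.60

(x ∧ z) = min(0.3, 0.5) = 0.3
¬x: Gödel ¬ of 0.3 = 0 (operand ≠ 0)
((x ∧ z) ⊃ ¬x): 0.3 > 0, so result = 0
¬y: Gödel ¬ of 0.6 = 0 (operand ≠ 0)
¬z: Gödel ¬ of 0.5 = 0 (operand ≠ 0)
(¬z ⊃ z): 0 ≤ 0.5, so result = 1
¬y: Gödel ¬ of 0.6 = 0 (operand ≠ 0)
(¬y ⊃ x): 0 ≤ 0.3, so result = 1
((¬y ⊃ x) ∨ y) = max(1, 0.6) = 1
((¬z ⊃ z) ∨ ((¬y ⊃ x) ∨ y)) = max(1, 1) = 1
(¬y ⊃ ((¬z ⊃ z) ∨ ((¬y ⊃ x) ∨ y))): 0 ≤ 1, so result = 1
(y ∨ z) = max(0.6, 0.5) = 0.6
(x ⊃ (y ∨ z)): 0.3 ≤ 0.6, so result = 1
((¬y ⊃ ((¬z ⊃ z) ∨ ((¬y ⊃ x) ∨ y))) ⊃ (x ⊃ (y ∨ z))): 1 ≤ 1, so result = 1
(((x ∧ z) ⊃ ¬x) ⊃ ((¬y ⊃ ((¬z ⊃ z) ∨ ((¬y ⊃ x) ∨ y))) ⊃ (x ⊃ (y ∨ z)))): 0 ≤ 1, so result = 1
((((x ∧ z) ⊃ ¬x) ⊃ ((¬y ⊃ ((¬z ⊃ z) ∨ ((¬y ⊃ x) ∨ y))) ⊃ (x ⊃ (y ∨ z)))) ∨ y) = max(1, 0.6) = 1
(y ∨ x) = max(0.6, 0.3) = 0.6
(((((x ∧ z) ⊃ ¬x) ⊃ ((¬y ⊃ ((¬z ⊃ z) ∨ ((¬y ⊃ x) ∨ y))) ⊃ (x ⊃ (y ∨ z)))) ∨ y) ⊃ (y ∨ x)): 1 > 0.6, so result = 0.6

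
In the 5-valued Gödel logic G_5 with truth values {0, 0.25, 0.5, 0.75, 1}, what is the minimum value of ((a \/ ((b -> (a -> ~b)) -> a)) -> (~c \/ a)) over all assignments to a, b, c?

The minimum is attained at a = 0.25, b = 0.25, c = 0.25:
  ~b: Gödel ¬ of 0.25 = 0 (operand ≠ 0)
  (a -> ~b): 0.25 > 0, so result = 0
  (b -> (a -> ~b)): 0.25 > 0, so result = 0
  ((b -> (a -> ~b)) -> a): 0 ≤ 0.25, so result = 1
  (a \/ ((b -> (a -> ~b)) -> a)) = max(0.25, 1) = 1
  ~c: Gödel ¬ of 0.25 = 0 (operand ≠ 0)
  (~c \/ a) = max(0, 0.25) = 0.25
  ((a \/ ((b -> (a -> ~b)) -> a)) -> (~c \/ a)): 1 > 0.25, so result = 0.25
Checking all 125 assignments confirms none give a value below 0.25.

0.25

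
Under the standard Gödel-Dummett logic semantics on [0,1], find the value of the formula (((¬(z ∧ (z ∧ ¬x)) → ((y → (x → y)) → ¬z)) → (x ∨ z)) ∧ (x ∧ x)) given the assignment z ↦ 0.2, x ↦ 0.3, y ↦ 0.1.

¬x: Gödel ¬ of 0.3 = 0 (operand ≠ 0)
(z ∧ ¬x) = min(0.2, 0) = 0
(z ∧ (z ∧ ¬x)) = min(0.2, 0) = 0
¬(z ∧ (z ∧ ¬x)): Gödel ¬ of 0 = 1 (operand is 0)
(x → y): 0.3 > 0.1, so result = 0.1
(y → (x → y)): 0.1 ≤ 0.1, so result = 1
¬z: Gödel ¬ of 0.2 = 0 (operand ≠ 0)
((y → (x → y)) → ¬z): 1 > 0, so result = 0
(¬(z ∧ (z ∧ ¬x)) → ((y → (x → y)) → ¬z)): 1 > 0, so result = 0
(x ∨ z) = max(0.3, 0.2) = 0.3
((¬(z ∧ (z ∧ ¬x)) → ((y → (x → y)) → ¬z)) → (x ∨ z)): 0 ≤ 0.3, so result = 1
(x ∧ x) = min(0.3, 0.3) = 0.3
(((¬(z ∧ (z ∧ ¬x)) → ((y → (x → y)) → ¬z)) → (x ∨ z)) ∧ (x ∧ x)) = min(1, 0.3) = 0.3

0.30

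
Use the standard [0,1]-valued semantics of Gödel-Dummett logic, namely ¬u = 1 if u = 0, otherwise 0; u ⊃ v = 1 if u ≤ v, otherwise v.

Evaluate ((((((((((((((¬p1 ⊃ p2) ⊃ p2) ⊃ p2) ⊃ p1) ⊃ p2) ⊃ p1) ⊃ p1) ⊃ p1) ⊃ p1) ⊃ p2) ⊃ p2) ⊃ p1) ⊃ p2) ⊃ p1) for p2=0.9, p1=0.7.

0.70

¬p1: Gödel ¬ of 0.7 = 0 (operand ≠ 0)
(¬p1 ⊃ p2): 0 ≤ 0.9, so result = 1
((¬p1 ⊃ p2) ⊃ p2): 1 > 0.9, so result = 0.9
(((¬p1 ⊃ p2) ⊃ p2) ⊃ p2): 0.9 ≤ 0.9, so result = 1
((((¬p1 ⊃ p2) ⊃ p2) ⊃ p2) ⊃ p1): 1 > 0.7, so result = 0.7
(((((¬p1 ⊃ p2) ⊃ p2) ⊃ p2) ⊃ p1) ⊃ p2): 0.7 ≤ 0.9, so result = 1
((((((¬p1 ⊃ p2) ⊃ p2) ⊃ p2) ⊃ p1) ⊃ p2) ⊃ p1): 1 > 0.7, so result = 0.7
(((((((¬p1 ⊃ p2) ⊃ p2) ⊃ p2) ⊃ p1) ⊃ p2) ⊃ p1) ⊃ p1): 0.7 ≤ 0.7, so result = 1
((((((((¬p1 ⊃ p2) ⊃ p2) ⊃ p2) ⊃ p1) ⊃ p2) ⊃ p1) ⊃ p1) ⊃ p1): 1 > 0.7, so result = 0.7
(((((((((¬p1 ⊃ p2) ⊃ p2) ⊃ p2) ⊃ p1) ⊃ p2) ⊃ p1) ⊃ p1) ⊃ p1) ⊃ p1): 0.7 ≤ 0.7, so result = 1
((((((((((¬p1 ⊃ p2) ⊃ p2) ⊃ p2) ⊃ p1) ⊃ p2) ⊃ p1) ⊃ p1) ⊃ p1) ⊃ p1) ⊃ p2): 1 > 0.9, so result = 0.9
(((((((((((¬p1 ⊃ p2) ⊃ p2) ⊃ p2) ⊃ p1) ⊃ p2) ⊃ p1) ⊃ p1) ⊃ p1) ⊃ p1) ⊃ p2) ⊃ p2): 0.9 ≤ 0.9, so result = 1
((((((((((((¬p1 ⊃ p2) ⊃ p2) ⊃ p2) ⊃ p1) ⊃ p2) ⊃ p1) ⊃ p1) ⊃ p1) ⊃ p1) ⊃ p2) ⊃ p2) ⊃ p1): 1 > 0.7, so result = 0.7
(((((((((((((¬p1 ⊃ p2) ⊃ p2) ⊃ p2) ⊃ p1) ⊃ p2) ⊃ p1) ⊃ p1) ⊃ p1) ⊃ p1) ⊃ p2) ⊃ p2) ⊃ p1) ⊃ p2): 0.7 ≤ 0.9, so result = 1
((((((((((((((¬p1 ⊃ p2) ⊃ p2) ⊃ p2) ⊃ p1) ⊃ p2) ⊃ p1) ⊃ p1) ⊃ p1) ⊃ p1) ⊃ p2) ⊃ p2) ⊃ p1) ⊃ p2) ⊃ p1): 1 > 0.7, so result = 0.7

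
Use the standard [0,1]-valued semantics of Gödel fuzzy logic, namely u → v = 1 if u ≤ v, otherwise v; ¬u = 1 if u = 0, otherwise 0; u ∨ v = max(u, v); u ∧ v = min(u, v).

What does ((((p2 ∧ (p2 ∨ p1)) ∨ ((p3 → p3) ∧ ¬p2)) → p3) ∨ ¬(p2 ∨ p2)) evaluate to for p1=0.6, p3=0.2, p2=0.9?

(p2 ∨ p1) = max(0.9, 0.6) = 0.9
(p2 ∧ (p2 ∨ p1)) = min(0.9, 0.9) = 0.9
(p3 → p3): 0.2 ≤ 0.2, so result = 1
¬p2: Gödel ¬ of 0.9 = 0 (operand ≠ 0)
((p3 → p3) ∧ ¬p2) = min(1, 0) = 0
((p2 ∧ (p2 ∨ p1)) ∨ ((p3 → p3) ∧ ¬p2)) = max(0.9, 0) = 0.9
(((p2 ∧ (p2 ∨ p1)) ∨ ((p3 → p3) ∧ ¬p2)) → p3): 0.9 > 0.2, so result = 0.2
(p2 ∨ p2) = max(0.9, 0.9) = 0.9
¬(p2 ∨ p2): Gödel ¬ of 0.9 = 0 (operand ≠ 0)
((((p2 ∧ (p2 ∨ p1)) ∨ ((p3 → p3) ∧ ¬p2)) → p3) ∨ ¬(p2 ∨ p2)) = max(0.2, 0) = 0.2

0.20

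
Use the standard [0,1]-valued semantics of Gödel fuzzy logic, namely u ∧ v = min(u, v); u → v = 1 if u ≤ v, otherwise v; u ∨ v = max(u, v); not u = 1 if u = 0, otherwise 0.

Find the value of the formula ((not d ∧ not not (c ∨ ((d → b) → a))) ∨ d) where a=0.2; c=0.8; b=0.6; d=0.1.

not d: Gödel ¬ of 0.1 = 0 (operand ≠ 0)
(d → b): 0.1 ≤ 0.6, so result = 1
((d → b) → a): 1 > 0.2, so result = 0.2
(c ∨ ((d → b) → a)) = max(0.8, 0.2) = 0.8
not (c ∨ ((d → b) → a)): Gödel ¬ of 0.8 = 0 (operand ≠ 0)
not not (c ∨ ((d → b) → a)): Gödel ¬ of 0 = 1 (operand is 0)
(not d ∧ not not (c ∨ ((d → b) → a))) = min(0, 1) = 0
((not d ∧ not not (c ∨ ((d → b) → a))) ∨ d) = max(0, 0.1) = 0.1

0.10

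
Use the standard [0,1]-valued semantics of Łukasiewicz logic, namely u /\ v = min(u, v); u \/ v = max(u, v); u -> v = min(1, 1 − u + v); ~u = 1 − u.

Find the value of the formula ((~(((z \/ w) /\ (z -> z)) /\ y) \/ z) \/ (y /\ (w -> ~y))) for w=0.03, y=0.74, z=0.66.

(z \/ w) = max(0.66, 0.03) = 0.66
(z -> z): min(1, 1 − 0.66 + 0.66) = 1
((z \/ w) /\ (z -> z)) = min(0.66, 1) = 0.66
(((z \/ w) /\ (z -> z)) /\ y) = min(0.66, 0.74) = 0.66
~(((z \/ w) /\ (z -> z)) /\ y): Łukasiewicz ¬ gives 1 − 0.66 = 0.34
(~(((z \/ w) /\ (z -> z)) /\ y) \/ z) = max(0.34, 0.66) = 0.66
~y: Łukasiewicz ¬ gives 1 − 0.74 = 0.26
(w -> ~y): min(1, 1 − 0.03 + 0.26) = 1
(y /\ (w -> ~y)) = min(0.74, 1) = 0.74
((~(((z \/ w) /\ (z -> z)) /\ y) \/ z) \/ (y /\ (w -> ~y))) = max(0.66, 0.74) = 0.74

0.74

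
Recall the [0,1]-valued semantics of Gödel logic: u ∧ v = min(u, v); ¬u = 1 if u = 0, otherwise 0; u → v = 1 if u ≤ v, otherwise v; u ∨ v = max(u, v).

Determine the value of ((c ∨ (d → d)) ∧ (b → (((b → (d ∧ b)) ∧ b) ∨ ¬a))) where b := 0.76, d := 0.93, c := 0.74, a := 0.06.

1.00

(d → d): 0.93 ≤ 0.93, so result = 1
(c ∨ (d → d)) = max(0.74, 1) = 1
(d ∧ b) = min(0.93, 0.76) = 0.76
(b → (d ∧ b)): 0.76 ≤ 0.76, so result = 1
((b → (d ∧ b)) ∧ b) = min(1, 0.76) = 0.76
¬a: Gödel ¬ of 0.06 = 0 (operand ≠ 0)
(((b → (d ∧ b)) ∧ b) ∨ ¬a) = max(0.76, 0) = 0.76
(b → (((b → (d ∧ b)) ∧ b) ∨ ¬a)): 0.76 ≤ 0.76, so result = 1
((c ∨ (d → d)) ∧ (b → (((b → (d ∧ b)) ∧ b) ∨ ¬a))) = min(1, 1) = 1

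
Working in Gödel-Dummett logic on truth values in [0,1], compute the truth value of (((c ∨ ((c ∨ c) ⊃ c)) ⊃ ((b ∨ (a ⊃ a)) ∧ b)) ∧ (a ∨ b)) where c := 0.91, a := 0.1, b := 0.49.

0.49

(c ∨ c) = max(0.91, 0.91) = 0.91
((c ∨ c) ⊃ c): 0.91 ≤ 0.91, so result = 1
(c ∨ ((c ∨ c) ⊃ c)) = max(0.91, 1) = 1
(a ⊃ a): 0.1 ≤ 0.1, so result = 1
(b ∨ (a ⊃ a)) = max(0.49, 1) = 1
((b ∨ (a ⊃ a)) ∧ b) = min(1, 0.49) = 0.49
((c ∨ ((c ∨ c) ⊃ c)) ⊃ ((b ∨ (a ⊃ a)) ∧ b)): 1 > 0.49, so result = 0.49
(a ∨ b) = max(0.1, 0.49) = 0.49
(((c ∨ ((c ∨ c) ⊃ c)) ⊃ ((b ∨ (a ⊃ a)) ∧ b)) ∧ (a ∨ b)) = min(0.49, 0.49) = 0.49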